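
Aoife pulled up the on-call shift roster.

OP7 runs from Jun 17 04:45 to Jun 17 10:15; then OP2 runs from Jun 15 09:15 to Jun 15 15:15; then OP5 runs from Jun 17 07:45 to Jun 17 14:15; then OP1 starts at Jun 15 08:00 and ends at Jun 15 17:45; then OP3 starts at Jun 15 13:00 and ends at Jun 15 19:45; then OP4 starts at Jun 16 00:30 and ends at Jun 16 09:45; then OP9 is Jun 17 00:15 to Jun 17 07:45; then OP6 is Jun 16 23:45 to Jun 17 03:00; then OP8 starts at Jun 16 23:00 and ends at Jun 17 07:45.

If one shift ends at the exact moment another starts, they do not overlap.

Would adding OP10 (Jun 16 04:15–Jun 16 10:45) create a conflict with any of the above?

Yes — it overlaps OP4

OP1: ends Jun 15 17:45 at or before OP10 starts Jun 16 04:15 → clear.
OP2: ends Jun 15 15:15 at or before OP10 starts Jun 16 04:15 → clear.
OP3: ends Jun 15 19:45 at or before OP10 starts Jun 16 04:15 → clear.
OP4: starts Jun 16 00:30 before OP10 ends Jun 16 10:45, and ends Jun 16 09:45 after OP10 starts Jun 16 04:15 → overlap.
OP8: starts Jun 16 23:00 at or after OP10 ends Jun 16 10:45 → clear.
OP6: starts Jun 16 23:45 at or after OP10 ends Jun 16 10:45 → clear.
OP9: starts Jun 17 00:15 at or after OP10 ends Jun 16 10:45 → clear.
OP7: starts Jun 17 04:45 at or after OP10 ends Jun 16 10:45 → clear.
OP5: starts Jun 17 07:45 at or after OP10 ends Jun 16 10:45 → clear.
OP10 overlaps OP4.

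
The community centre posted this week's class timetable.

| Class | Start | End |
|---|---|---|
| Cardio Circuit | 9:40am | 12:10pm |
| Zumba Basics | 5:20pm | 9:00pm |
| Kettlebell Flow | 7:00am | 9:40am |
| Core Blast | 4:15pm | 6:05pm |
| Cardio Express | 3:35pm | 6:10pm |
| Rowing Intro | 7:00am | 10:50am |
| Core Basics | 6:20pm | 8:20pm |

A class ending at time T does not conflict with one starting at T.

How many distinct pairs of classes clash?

6

Sorted by start: Kettlebell Flow, Rowing Intro, Cardio Circuit, Cardio Express, Core Blast, Zumba Basics, Core Basics.
Rowing Intro starts before Kettlebell Flow ends → Kettlebell Flow and Rowing Intro overlap.
Cardio Circuit starts exactly when Kettlebell Flow ends (back-to-back, no overlap), so Kettlebell Flow has no further overlaps.
Cardio Circuit starts before Rowing Intro ends → Rowing Intro and Cardio Circuit overlap.
Cardio Express starts after Rowing Intro ends, so Rowing Intro has no further overlaps.
Cardio Express starts after Cardio Circuit ends, so Cardio Circuit has no further overlaps.
Core Blast starts before Cardio Express ends → Cardio Express and Core Blast overlap.
Zumba Basics starts before Cardio Express ends → Cardio Express and Zumba Basics overlap.
Core Basics starts after Cardio Express ends.
Zumba Basics starts before Core Blast ends → Core Blast and Zumba Basics overlap.
Core Basics starts after Core Blast ends.
Core Basics starts before Zumba Basics ends → Zumba Basics and Core Basics overlap.
Overlapping pairs: Cardio Circuit & Rowing Intro, Cardio Express & Core Blast, Cardio Express & Zumba Basics, Core Basics & Zumba Basics, Core Blast & Zumba Basics, Kettlebell Flow & Rowing Intro — 6 in total.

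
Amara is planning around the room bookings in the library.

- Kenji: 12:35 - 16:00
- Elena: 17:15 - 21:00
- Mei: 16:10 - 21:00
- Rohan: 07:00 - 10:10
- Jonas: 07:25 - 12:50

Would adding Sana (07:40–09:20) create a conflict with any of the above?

Rohan: starts 07:00 before Sana ends 09:20, and ends 10:10 after Sana starts 07:40 → overlap.
Jonas: starts 07:25 before Sana ends 09:20, and ends 12:50 after Sana starts 07:40 → overlap.
Kenji: starts 12:35 at or after Sana ends 09:20 → clear.
Mei: starts 16:10 at or after Sana ends 09:20 → clear.
Elena: starts 17:15 at or after Sana ends 09:20 → clear.
Sana overlaps Jonas, Rohan.

Yes — it overlaps Jonas, Rohan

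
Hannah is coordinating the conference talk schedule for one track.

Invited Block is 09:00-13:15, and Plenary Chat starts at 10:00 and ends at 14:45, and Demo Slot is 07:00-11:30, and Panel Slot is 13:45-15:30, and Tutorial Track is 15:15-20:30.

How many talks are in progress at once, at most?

3

Sort all start/end points and keep a running count:
07:00 start Demo Slot → 1
09:00 start Invited Block → 2
10:00 start Plenary Chat → 3
11:30 end Demo Slot → 2
13:15 end Invited Block → 1
13:45 start Panel Slot → 2
14:45 end Plenary Chat → 1
15:15 start Tutorial Track → 2
15:30 end Panel Slot → 1
20:30 end Tutorial Track → 0
Peak is 3, at 10:00 (Demo Slot, Invited Block, Plenary Chat).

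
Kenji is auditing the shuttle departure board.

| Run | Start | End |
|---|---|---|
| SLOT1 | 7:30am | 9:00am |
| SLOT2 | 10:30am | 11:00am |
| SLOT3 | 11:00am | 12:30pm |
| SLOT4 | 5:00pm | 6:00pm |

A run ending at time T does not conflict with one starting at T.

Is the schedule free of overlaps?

Yes

Two intervals overlap when each starts before the other ends.
Sorted by start: SLOT1, SLOT2, SLOT3, SLOT4.
SLOT2 starts after SLOT1 ends, so nothing later overlaps SLOT1 either.
SLOT3 starts exactly when SLOT2 ends (back-to-back, no overlap), so nothing later overlaps SLOT2 either.
SLOT4 starts after SLOT3 ends.
Every pair is clear; the schedule has no overlaps.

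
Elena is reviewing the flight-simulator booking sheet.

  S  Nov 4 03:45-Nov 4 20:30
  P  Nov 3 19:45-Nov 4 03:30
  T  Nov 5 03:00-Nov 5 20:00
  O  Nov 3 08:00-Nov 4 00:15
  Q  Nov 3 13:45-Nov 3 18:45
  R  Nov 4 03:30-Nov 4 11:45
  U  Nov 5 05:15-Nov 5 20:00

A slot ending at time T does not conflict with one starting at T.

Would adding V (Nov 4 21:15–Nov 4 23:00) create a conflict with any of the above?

No — it doesn't clash with anything

O: ends Nov 4 00:15 at or before V starts Nov 4 21:15 → clear.
Q: ends Nov 3 18:45 at or before V starts Nov 4 21:15 → clear.
P: ends Nov 4 03:30 at or before V starts Nov 4 21:15 → clear.
R: ends Nov 4 11:45 at or before V starts Nov 4 21:15 → clear.
S: ends Nov 4 20:30 at or before V starts Nov 4 21:15 → clear.
T: starts Nov 5 03:00 at or after V ends Nov 4 23:00 → clear.
U: starts Nov 5 05:15 at or after V ends Nov 4 23:00 → clear.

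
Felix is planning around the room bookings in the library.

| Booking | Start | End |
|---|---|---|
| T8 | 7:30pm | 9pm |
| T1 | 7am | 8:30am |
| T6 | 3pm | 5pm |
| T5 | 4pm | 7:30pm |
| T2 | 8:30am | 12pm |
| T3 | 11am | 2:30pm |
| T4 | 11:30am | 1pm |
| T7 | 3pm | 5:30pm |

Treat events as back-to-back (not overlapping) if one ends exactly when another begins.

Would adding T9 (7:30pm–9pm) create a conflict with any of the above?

Yes — it overlaps T8

T1: ends 8:30am at or before T9 starts 7:30pm → clear.
T2: ends 12pm at or before T9 starts 7:30pm → clear.
T3: ends 2:30pm at or before T9 starts 7:30pm → clear.
T4: ends 1pm at or before T9 starts 7:30pm → clear.
T6: ends 5pm at or before T9 starts 7:30pm → clear.
T7: ends 5:30pm at or before T9 starts 7:30pm → clear.
T5: ends 7:30pm at or before T9 starts 7:30pm → clear.
T8: starts 7:30pm before T9 ends 9pm, and ends 9pm after T9 starts 7:30pm → overlap.
T9 overlaps T8.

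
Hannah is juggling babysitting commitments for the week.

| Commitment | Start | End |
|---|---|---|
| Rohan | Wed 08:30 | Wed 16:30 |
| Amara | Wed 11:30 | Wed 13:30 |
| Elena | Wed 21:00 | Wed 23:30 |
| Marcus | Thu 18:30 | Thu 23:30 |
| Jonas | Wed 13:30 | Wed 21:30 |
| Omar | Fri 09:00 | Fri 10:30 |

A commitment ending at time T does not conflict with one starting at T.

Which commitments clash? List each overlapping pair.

Amara & Rohan, Elena & Jonas, Jonas & Rohan

Two intervals overlap when each starts before the other ends.
Sorted by start: Rohan, Amara, Jonas, Elena, Marcus, Omar.
Amara starts before Rohan ends → Rohan and Amara overlap.
Jonas starts before Rohan ends → Rohan and Jonas overlap.
Elena starts after Rohan ends, so Rohan has no further overlaps.
Jonas starts exactly when Amara ends (back-to-back, no overlap), so Amara has no further overlaps.
Elena starts before Jonas ends → Jonas and Elena overlap.
Marcus starts after Jonas ends, so Jonas has no further overlaps.
Marcus starts after Elena ends, so Elena has no further overlaps.
Omar starts after Marcus ends.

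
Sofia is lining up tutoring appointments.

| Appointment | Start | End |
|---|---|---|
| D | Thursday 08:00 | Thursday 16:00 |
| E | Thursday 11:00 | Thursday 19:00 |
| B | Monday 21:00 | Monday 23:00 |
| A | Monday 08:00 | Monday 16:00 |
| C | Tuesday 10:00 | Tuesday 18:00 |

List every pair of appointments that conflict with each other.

Sorted by start: A, B, C, D, E.
B starts after A ends — done with A.
C starts after B ends — done with B.
D starts after C ends — done with C.
E starts before D ends → D and E overlap.

D & E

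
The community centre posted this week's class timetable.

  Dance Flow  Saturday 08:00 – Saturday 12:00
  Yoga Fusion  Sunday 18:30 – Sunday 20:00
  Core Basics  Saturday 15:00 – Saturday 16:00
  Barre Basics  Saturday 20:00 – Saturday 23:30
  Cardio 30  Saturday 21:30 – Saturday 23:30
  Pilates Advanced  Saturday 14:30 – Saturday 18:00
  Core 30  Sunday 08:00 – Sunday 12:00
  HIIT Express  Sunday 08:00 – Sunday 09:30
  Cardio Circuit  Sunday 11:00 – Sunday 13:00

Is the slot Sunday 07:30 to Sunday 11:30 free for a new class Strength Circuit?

Dance Flow: ends Saturday 12:00 at or before Strength Circuit starts Sunday 07:30 → clear.
Pilates Advanced: ends Saturday 18:00 at or before Strength Circuit starts Sunday 07:30 → clear.
Core Basics: ends Saturday 16:00 at or before Strength Circuit starts Sunday 07:30 → clear.
Barre Basics: ends Saturday 23:30 at or before Strength Circuit starts Sunday 07:30 → clear.
Cardio 30: ends Saturday 23:30 at or before Strength Circuit starts Sunday 07:30 → clear.
HIIT Express: starts Sunday 08:00 before Strength Circuit ends Sunday 11:30, and ends Sunday 09:30 after Strength Circuit starts Sunday 07:30 → overlap.
Core 30: starts Sunday 08:00 before Strength Circuit ends Sunday 11:30, and ends Sunday 12:00 after Strength Circuit starts Sunday 07:30 → overlap.
Cardio Circuit: starts Sunday 11:00 before Strength Circuit ends Sunday 11:30, and ends Sunday 13:00 after Strength Circuit starts Sunday 07:30 → overlap.
Yoga Fusion: starts Sunday 18:30 at or after Strength Circuit ends Sunday 11:30 → clear.
Strength Circuit overlaps HIIT Express, Core 30, Cardio Circuit.

No — it overlaps Cardio Circuit, Core 30, HIIT Express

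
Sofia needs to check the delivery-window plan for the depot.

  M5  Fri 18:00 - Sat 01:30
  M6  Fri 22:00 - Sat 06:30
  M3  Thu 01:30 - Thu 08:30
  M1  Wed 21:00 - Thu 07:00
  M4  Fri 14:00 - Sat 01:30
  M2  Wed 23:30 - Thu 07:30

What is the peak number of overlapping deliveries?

Sort all start/end points and keep a running count:
Wed 21:00 start M1 → 1
Wed 23:30 start M2 → 2
Thu 01:30 start M3 → 3
Thu 07:00 end M1 → 2
Thu 07:30 end M2 → 1
Thu 08:30 end M3 → 0
Fri 14:00 start M4 → 1
Fri 18:00 start M5 → 2
Fri 22:00 start M6 → 3
Sat 01:30 end M4 → 2
Sat 01:30 end M5 → 1
Sat 06:30 end M6 → 0
Peak is 3, at Thu 01:30 (M1, M2, M3).

3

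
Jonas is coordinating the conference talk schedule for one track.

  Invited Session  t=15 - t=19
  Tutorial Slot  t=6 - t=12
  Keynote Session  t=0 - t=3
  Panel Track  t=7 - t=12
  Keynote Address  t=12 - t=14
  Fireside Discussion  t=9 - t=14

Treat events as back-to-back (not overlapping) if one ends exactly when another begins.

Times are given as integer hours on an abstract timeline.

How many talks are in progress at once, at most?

3

Sort all start/end points and keep a running count:
t=0 start Keynote Session → 1
t=3 end Keynote Session → 0
t=6 start Tutorial Slot → 1
t=7 start Panel Track → 2
t=9 start Fireside Discussion → 3
t=12 end Panel Track → 2
t=12 end Tutorial Slot → 1
t=12 start Keynote Address → 2
t=14 end Fireside Discussion → 1
t=14 end Keynote Address → 0
t=15 start Invited Session → 1
t=19 end Invited Session → 0
Peak is 3, at t=9 (Fireside Discussion, Panel Track, Tutorial Slot).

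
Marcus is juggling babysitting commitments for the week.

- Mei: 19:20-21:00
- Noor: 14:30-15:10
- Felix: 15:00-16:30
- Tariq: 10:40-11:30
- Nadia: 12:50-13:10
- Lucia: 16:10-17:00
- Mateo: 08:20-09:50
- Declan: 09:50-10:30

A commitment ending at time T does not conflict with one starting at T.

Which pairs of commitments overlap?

Felix & Lucia, Felix & Noor

Check each pair: they overlap iff neither finishes before the other starts.
Sorted by start: Mateo, Declan, Tariq, Nadia, Noor, Felix, Lucia, Mei.
Declan starts exactly when Mateo ends (back-to-back, no overlap), so Mateo has no further overlaps.
Tariq starts after Declan ends, so Declan has no further overlaps.
Nadia starts after Tariq ends, so Tariq has no further overlaps.
Noor starts after Nadia ends, so Nadia has no further overlaps.
Felix starts before Noor ends → Noor and Felix overlap.
Lucia starts after Noor ends, so Noor has no further overlaps.
Lucia starts before Felix ends → Felix and Lucia overlap.
Mei starts after Felix ends.
Mei starts after Lucia ends.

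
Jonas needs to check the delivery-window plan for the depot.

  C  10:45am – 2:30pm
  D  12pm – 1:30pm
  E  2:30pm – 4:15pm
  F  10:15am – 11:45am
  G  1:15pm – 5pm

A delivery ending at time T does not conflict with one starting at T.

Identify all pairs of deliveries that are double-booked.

C & D, C & F, C & G, D & G, E & G

Sorted by start: F, C, D, G, E.
C starts before F ends → F and C overlap.
D starts after F ends, so F has no further overlaps.
D starts before C ends → C and D overlap.
G starts before C ends → C and G overlap.
E starts exactly when C ends (back-to-back, no overlap).
G starts before D ends → D and G overlap.
E starts after D ends.
E starts before G ends → G and E overlap.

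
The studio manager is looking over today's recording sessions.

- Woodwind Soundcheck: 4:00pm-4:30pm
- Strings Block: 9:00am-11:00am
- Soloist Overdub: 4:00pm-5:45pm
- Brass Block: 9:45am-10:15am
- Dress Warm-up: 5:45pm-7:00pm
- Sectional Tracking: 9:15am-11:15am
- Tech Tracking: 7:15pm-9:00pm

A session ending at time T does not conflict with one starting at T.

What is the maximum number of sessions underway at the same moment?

Walk through starts and ends in time order (an end at T is processed before a start at T):
9:00am start Strings Block → 1
9:15am start Sectional Tracking → 2
9:45am start Brass Block → 3
10:15am end Brass Block → 2
11:00am end Strings Block → 1
11:15am end Sectional Tracking → 0
4:00pm start Soloist Overdub → 1
4:00pm start Woodwind Soundcheck → 2
4:30pm end Woodwind Soundcheck → 1
5:45pm end Soloist Overdub → 0
5:45pm start Dress Warm-up → 1
7:00pm end Dress Warm-up → 0
7:15pm start Tech Tracking → 1
9:00pm end Tech Tracking → 0
Peak is 3, at 9:45am (Brass Block, Sectional Tracking, Strings Block).

3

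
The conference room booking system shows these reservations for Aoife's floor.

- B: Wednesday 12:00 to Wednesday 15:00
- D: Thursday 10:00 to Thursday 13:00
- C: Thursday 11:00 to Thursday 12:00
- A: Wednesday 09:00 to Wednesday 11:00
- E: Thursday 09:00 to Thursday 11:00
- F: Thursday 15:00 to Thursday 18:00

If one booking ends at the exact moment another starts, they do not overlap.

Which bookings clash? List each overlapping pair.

Check each pair: they overlap iff neither finishes before the other starts.
Sorted by start: A, B, E, D, C, F.
B starts after A ends, so nothing later overlaps A either.
E starts after B ends, so nothing later overlaps B either.
D starts before E ends → E and D overlap.
C starts exactly when E ends (back-to-back, no overlap), so nothing later overlaps E either.
C starts before D ends → D and C overlap.
F starts after D ends.
F starts after C ends.

C & D, D & E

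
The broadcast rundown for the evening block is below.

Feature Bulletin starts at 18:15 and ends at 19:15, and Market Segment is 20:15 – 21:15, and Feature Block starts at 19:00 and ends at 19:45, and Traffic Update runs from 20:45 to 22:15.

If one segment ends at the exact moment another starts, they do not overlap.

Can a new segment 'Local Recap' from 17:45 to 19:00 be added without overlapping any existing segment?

Feature Bulletin: starts 18:15 before Local Recap ends 19:00, and ends 19:15 after Local Recap starts 17:45 → overlap.
Feature Block: starts 19:00 at or after Local Recap ends 19:00 → clear.
Market Segment: starts 20:15 at or after Local Recap ends 19:00 → clear.
Traffic Update: starts 20:45 at or after Local Recap ends 19:00 → clear.
Local Recap overlaps Feature Bulletin.

No — it overlaps Feature Bulletin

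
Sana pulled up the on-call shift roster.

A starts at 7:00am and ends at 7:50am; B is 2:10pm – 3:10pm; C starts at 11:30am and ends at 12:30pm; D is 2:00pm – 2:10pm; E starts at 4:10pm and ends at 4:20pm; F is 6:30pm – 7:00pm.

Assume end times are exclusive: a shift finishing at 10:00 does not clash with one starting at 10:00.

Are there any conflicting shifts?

Check each pair: they overlap iff neither finishes before the other starts.
Sorted by start: A, C, D, B, E, F.
C starts after A ends; A is clear from here.
D starts after C ends; C is clear from here.
B starts exactly when D ends (back-to-back, no overlap); D is clear from here.
E starts after B ends; B is clear from here.
F starts after E ends.
Every pair is clear; the schedule has no overlaps.

No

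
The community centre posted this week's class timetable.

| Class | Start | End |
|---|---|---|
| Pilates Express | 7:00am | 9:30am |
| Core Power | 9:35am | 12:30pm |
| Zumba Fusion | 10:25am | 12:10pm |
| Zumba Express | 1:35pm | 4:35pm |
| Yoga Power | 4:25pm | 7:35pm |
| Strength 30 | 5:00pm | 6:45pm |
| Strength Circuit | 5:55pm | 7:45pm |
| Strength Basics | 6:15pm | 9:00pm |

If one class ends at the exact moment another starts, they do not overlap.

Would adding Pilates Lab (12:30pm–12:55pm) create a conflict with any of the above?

Pilates Express: ends 9:30am at or before Pilates Lab starts 12:30pm → clear.
Core Power: ends 12:30pm at or before Pilates Lab starts 12:30pm → clear.
Zumba Fusion: ends 12:10pm at or before Pilates Lab starts 12:30pm → clear.
Zumba Express: starts 1:35pm at or after Pilates Lab ends 12:55pm → clear.
Yoga Power: starts 4:25pm at or after Pilates Lab ends 12:55pm → clear.
Strength 30: starts 5:00pm at or after Pilates Lab ends 12:55pm → clear.
Strength Circuit: starts 5:55pm at or after Pilates Lab ends 12:55pm → clear.
Strength Basics: starts 6:15pm at or after Pilates Lab ends 12:55pm → clear.

No — it doesn't clash with anything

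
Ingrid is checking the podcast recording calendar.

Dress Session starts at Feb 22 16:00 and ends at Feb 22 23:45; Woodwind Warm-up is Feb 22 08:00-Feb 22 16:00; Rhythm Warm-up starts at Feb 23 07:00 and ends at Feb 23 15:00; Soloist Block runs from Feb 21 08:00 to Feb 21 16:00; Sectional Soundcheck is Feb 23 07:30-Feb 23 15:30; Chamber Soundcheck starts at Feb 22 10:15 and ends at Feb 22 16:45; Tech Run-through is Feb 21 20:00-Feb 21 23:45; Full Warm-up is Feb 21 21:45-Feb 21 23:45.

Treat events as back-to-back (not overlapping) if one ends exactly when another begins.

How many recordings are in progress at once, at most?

2

Sweep the timeline, counting +1 at each start and −1 at each end (ends before starts at a tie):
Feb 21 08:00 start Soloist Block → 1
Feb 21 16:00 end Soloist Block → 0
Feb 21 20:00 start Tech Run-through → 1
Feb 21 21:45 start Full Warm-up → 2
Feb 21 23:45 end Full Warm-up → 1
Feb 21 23:45 end Tech Run-through → 0
Feb 22 08:00 start Woodwind Warm-up → 1
Feb 22 10:15 start Chamber Soundcheck → 2
Feb 22 16:00 end Woodwind Warm-up → 1
Feb 22 16:00 start Dress Session → 2
Feb 22 16:45 end Chamber Soundcheck → 1
Feb 22 23:45 end Dress Session → 0
Feb 23 07:00 start Rhythm Warm-up → 1
Feb 23 07:30 start Sectional Soundcheck → 2
Feb 23 15:00 end Rhythm Warm-up → 1
Feb 23 15:30 end Sectional Soundcheck → 0
Peak is 2, at Feb 21 21:45 (Full Warm-up, Tech Run-through).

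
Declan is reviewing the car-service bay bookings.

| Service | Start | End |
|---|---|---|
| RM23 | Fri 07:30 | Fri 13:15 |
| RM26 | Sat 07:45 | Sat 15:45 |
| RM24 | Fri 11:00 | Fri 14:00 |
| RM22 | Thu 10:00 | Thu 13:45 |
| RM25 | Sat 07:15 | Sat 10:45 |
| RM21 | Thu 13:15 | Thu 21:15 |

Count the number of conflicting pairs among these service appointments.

Check each pair: they overlap iff neither finishes before the other starts.
Sorted by start: RM22, RM21, RM23, RM24, RM25, RM26.
RM21 starts before RM22 ends → RM22 and RM21 overlap.
RM23 starts after RM22 ends; RM22 is clear from here.
RM23 starts after RM21 ends; RM21 is clear from here.
RM24 starts before RM23 ends → RM23 and RM24 overlap.
RM25 starts after RM23 ends; RM23 is clear from here.
RM25 starts after RM24 ends; RM24 is clear from here.
RM26 starts before RM25 ends → RM25 and RM26 overlap.
Overlapping pairs: RM21 & RM22, RM23 & RM24, RM25 & RM26 — 3 in total.

3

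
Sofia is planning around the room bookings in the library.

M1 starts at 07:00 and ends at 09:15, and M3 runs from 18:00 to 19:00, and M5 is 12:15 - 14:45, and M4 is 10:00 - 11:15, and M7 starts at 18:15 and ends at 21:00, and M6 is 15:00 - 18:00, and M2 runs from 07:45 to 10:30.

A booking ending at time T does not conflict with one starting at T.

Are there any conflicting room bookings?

Sorted by start: M1, M2, M4, M5, M6, M3, M7.
M2 starts before M1 ends → M1 and M2 overlap.
That's a conflict, so the schedule is not conflict-free.

Yes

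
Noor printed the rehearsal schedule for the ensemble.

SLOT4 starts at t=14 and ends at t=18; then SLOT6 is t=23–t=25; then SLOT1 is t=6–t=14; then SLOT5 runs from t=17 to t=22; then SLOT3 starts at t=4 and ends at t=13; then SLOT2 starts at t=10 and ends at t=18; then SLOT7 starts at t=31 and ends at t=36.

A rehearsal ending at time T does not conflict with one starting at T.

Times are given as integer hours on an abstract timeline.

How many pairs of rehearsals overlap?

6

Sorted by start: SLOT3, SLOT1, SLOT2, SLOT4, SLOT5, SLOT6, SLOT7.
SLOT1 starts before SLOT3 ends → SLOT3 and SLOT1 overlap.
SLOT2 starts before SLOT3 ends → SLOT3 and SLOT2 overlap.
SLOT4 starts after SLOT3 ends, so SLOT3 has no further overlaps.
SLOT2 starts before SLOT1 ends → SLOT1 and SLOT2 overlap.
SLOT4 starts exactly when SLOT1 ends (back-to-back, no overlap), so SLOT1 has no further overlaps.
SLOT4 starts before SLOT2 ends → SLOT2 and SLOT4 overlap.
SLOT5 starts before SLOT2 ends → SLOT2 and SLOT5 overlap.
SLOT6 starts after SLOT2 ends, so SLOT2 has no further overlaps.
SLOT5 starts before SLOT4 ends → SLOT4 and SLOT5 overlap.
SLOT6 starts after SLOT4 ends, so SLOT4 has no further overlaps.
SLOT6 starts after SLOT5 ends, so SLOT5 has no further overlaps.
SLOT7 starts after SLOT6 ends.
Overlapping pairs: SLOT1 & SLOT2, SLOT1 & SLOT3, SLOT2 & SLOT3, SLOT2 & SLOT4, SLOT2 & SLOT5, SLOT4 & SLOT5 — 6 in total.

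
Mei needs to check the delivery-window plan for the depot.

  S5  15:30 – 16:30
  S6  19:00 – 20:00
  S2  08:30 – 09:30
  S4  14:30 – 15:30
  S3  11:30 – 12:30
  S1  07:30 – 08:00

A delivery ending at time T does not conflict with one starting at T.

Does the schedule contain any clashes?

Sorted by start: S1, S2, S3, S4, S5, S6.
S2 starts after S1 ends — done with S1.
S3 starts after S2 ends — done with S2.
S4 starts after S3 ends — done with S3.
S5 starts exactly when S4 ends (back-to-back, no overlap) — done with S4.
S6 starts after S5 ends.
Every pair is clear; the schedule has no overlaps.

No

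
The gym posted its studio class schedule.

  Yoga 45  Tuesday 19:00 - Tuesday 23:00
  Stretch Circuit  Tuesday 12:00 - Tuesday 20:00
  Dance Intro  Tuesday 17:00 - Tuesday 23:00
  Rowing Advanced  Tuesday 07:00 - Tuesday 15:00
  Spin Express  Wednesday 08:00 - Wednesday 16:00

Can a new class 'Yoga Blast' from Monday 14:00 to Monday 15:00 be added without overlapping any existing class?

Yes — the slot is free

Rowing Advanced: starts Tuesday 07:00 at or after Yoga Blast ends Monday 15:00 → clear.
Stretch Circuit: starts Tuesday 12:00 at or after Yoga Blast ends Monday 15:00 → clear.
Dance Intro: starts Tuesday 17:00 at or after Yoga Blast ends Monday 15:00 → clear.
Yoga 45: starts Tuesday 19:00 at or after Yoga Blast ends Monday 15:00 → clear.
Spin Express: starts Wednesday 08:00 at or after Yoga Blast ends Monday 15:00 → clear.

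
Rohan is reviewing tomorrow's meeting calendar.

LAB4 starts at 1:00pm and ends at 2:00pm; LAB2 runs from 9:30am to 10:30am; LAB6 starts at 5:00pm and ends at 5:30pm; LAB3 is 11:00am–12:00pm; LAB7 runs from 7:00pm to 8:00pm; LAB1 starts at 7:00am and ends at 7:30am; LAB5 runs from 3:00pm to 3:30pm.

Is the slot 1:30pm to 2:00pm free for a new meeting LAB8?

LAB1: ends 7:30am at or before LAB8 starts 1:30pm → clear.
LAB2: ends 10:30am at or before LAB8 starts 1:30pm → clear.
LAB3: ends 12:00pm at or before LAB8 starts 1:30pm → clear.
LAB4: starts 1:00pm before LAB8 ends 2:00pm, and ends 2:00pm after LAB8 starts 1:30pm → overlap.
LAB5: starts 3:00pm at or after LAB8 ends 2:00pm → clear.
LAB6: starts 5:00pm at or after LAB8 ends 2:00pm → clear.
LAB7: starts 7:00pm at or after LAB8 ends 2:00pm → clear.
LAB8 overlaps LAB4.

No — it overlaps LAB4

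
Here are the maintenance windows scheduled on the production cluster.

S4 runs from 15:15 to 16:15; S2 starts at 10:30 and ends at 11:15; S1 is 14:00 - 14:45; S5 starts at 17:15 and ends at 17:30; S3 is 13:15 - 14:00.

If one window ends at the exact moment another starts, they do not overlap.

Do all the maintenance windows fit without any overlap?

Yes

Sorted by start: S2, S3, S1, S4, S5.
S3 starts after S2 ends; S2 is clear from here.
S1 starts exactly when S3 ends (back-to-back, no overlap); S3 is clear from here.
S4 starts after S1 ends; S1 is clear from here.
S5 starts after S4 ends.
Every pair is clear; the schedule has no overlaps.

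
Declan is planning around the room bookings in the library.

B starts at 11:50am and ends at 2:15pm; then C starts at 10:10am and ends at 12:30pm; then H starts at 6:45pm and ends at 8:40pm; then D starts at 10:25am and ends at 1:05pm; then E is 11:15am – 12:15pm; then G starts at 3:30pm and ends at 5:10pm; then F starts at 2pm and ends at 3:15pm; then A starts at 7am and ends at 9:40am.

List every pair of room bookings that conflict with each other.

B & C, B & D, B & E, B & F, C & D, C & E, D & E

Sorted by start: A, C, D, E, B, F, G, H.
C starts after A ends, so A has no further overlaps.
D starts before C ends → C and D overlap.
E starts before C ends → C and E overlap.
B starts before C ends → C and B overlap.
F starts after C ends, so C has no further overlaps.
E starts before D ends → D and E overlap.
B starts before D ends → D and B overlap.
F starts after D ends, so D has no further overlaps.
B starts before E ends → E and B overlap.
F starts after E ends, so E has no further overlaps.
F starts before B ends → B and F overlap.
G starts after B ends, so B has no further overlaps.
G starts after F ends, so F has no further overlaps.
H starts after G ends.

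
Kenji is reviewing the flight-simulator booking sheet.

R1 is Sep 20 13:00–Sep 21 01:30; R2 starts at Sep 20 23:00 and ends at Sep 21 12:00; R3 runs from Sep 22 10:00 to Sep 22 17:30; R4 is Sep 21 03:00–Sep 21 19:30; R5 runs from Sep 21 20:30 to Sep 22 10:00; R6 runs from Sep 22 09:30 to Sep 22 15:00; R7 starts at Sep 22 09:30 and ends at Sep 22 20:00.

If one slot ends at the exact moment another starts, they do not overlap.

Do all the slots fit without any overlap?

No

Two intervals overlap when each starts before the other ends.
Sorted by start: R1, R2, R4, R5, R6, R7, R3.
R2 starts before R1 ends → R1 and R2 overlap.
That's a conflict, so the schedule is not conflict-free.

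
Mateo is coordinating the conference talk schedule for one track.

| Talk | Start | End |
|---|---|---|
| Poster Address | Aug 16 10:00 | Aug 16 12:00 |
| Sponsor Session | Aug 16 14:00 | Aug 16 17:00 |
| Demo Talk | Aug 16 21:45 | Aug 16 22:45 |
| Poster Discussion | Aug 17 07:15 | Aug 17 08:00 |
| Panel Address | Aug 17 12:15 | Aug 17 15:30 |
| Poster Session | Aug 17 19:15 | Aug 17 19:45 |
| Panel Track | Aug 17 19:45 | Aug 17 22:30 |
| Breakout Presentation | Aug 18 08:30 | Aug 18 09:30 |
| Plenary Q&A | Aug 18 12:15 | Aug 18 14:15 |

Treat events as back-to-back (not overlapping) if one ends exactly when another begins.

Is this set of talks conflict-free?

Yes

Sorted by start: Poster Address, Sponsor Session, Demo Talk, Poster Discussion, Panel Address, Poster Session, Panel Track, Breakout Presentation, Plenary Q&A.
Sponsor Session starts after Poster Address ends, so Poster Address has no further overlaps.
Demo Talk starts after Sponsor Session ends, so Sponsor Session has no further overlaps.
Poster Discussion starts after Demo Talk ends, so Demo Talk has no further overlaps.
Panel Address starts after Poster Discussion ends, so Poster Discussion has no further overlaps.
Poster Session starts after Panel Address ends, so Panel Address has no further overlaps.
Panel Track starts exactly when Poster Session ends (back-to-back, no overlap), so Poster Session has no further overlaps.
Breakout Presentation starts after Panel Track ends, so Panel Track has no further overlaps.
Plenary Q&A starts after Breakout Presentation ends.
Every pair is clear; the schedule has no overlaps.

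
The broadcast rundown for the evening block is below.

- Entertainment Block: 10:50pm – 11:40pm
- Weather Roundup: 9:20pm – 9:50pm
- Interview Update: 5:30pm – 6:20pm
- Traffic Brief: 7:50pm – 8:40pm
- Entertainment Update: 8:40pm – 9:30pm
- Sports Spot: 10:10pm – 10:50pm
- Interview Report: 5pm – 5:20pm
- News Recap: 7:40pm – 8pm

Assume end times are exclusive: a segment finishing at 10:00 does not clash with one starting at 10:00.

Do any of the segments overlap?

Sorted by start: Interview Report, Interview Update, News Recap, Traffic Brief, Entertainment Update, Weather Roundup, Sports Spot, Entertainment Block.
Interview Update starts after Interview Report ends, so Interview Report has no further overlaps.
News Recap starts after Interview Update ends, so Interview Update has no further overlaps.
Traffic Brief starts before News Recap ends → News Recap and Traffic Brief overlap.
That's a conflict, so the schedule is not conflict-free.

Yes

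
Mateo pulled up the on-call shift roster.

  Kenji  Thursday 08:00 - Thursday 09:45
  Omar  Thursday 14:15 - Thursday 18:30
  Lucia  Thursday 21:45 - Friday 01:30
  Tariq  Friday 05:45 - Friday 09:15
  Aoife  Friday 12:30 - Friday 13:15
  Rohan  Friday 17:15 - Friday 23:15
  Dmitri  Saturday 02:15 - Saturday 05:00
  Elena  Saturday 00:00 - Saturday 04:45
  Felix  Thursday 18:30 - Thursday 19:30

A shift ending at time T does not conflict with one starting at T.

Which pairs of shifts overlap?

Dmitri & Elena

Two intervals overlap when each starts before the other ends.
Sorted by start: Kenji, Omar, Felix, Lucia, Tariq, Aoife, Rohan, Elena, Dmitri.
Omar starts after Kenji ends — done with Kenji.
Felix starts exactly when Omar ends (back-to-back, no overlap) — done with Omar.
Lucia starts after Felix ends — done with Felix.
Tariq starts after Lucia ends — done with Lucia.
Aoife starts after Tariq ends — done with Tariq.
Rohan starts after Aoife ends — done with Aoife.
Elena starts after Rohan ends — done with Rohan.
Dmitri starts before Elena ends → Elena and Dmitri overlap.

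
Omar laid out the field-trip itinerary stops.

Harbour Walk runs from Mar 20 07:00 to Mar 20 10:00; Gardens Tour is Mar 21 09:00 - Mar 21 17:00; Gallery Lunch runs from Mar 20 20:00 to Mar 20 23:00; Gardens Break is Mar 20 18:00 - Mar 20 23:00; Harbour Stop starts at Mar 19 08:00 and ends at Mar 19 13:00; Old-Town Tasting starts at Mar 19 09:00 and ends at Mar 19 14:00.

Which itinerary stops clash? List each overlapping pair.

Gallery Lunch & Gardens Break, Harbour Stop & Old-Town Tasting

Check each pair: they overlap iff neither finishes before the other starts.
Sorted by start: Harbour Stop, Old-Town Tasting, Harbour Walk, Gardens Break, Gallery Lunch, Gardens Tour.
Old-Town Tasting starts before Harbour Stop ends → Harbour Stop and Old-Town Tasting overlap.
Harbour Walk starts after Harbour Stop ends; Harbour Stop is clear from here.
Harbour Walk starts after Old-Town Tasting ends; Old-Town Tasting is clear from here.
Gardens Break starts after Harbour Walk ends; Harbour Walk is clear from here.
Gallery Lunch starts before Gardens Break ends → Gardens Break and Gallery Lunch overlap.
Gardens Tour starts after Gardens Break ends.
Gardens Tour starts after Gallery Lunch ends.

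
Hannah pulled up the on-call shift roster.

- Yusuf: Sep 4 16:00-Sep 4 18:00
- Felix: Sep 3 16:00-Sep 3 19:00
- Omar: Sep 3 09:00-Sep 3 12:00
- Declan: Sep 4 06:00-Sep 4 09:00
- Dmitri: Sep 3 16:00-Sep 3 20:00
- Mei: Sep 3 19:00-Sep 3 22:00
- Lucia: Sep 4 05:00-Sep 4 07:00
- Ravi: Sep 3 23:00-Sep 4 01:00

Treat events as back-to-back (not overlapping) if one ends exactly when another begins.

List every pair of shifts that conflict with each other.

Two intervals overlap when each starts before the other ends.
Sorted by start: Omar, Dmitri, Felix, Mei, Ravi, Lucia, Declan, Yusuf.
Dmitri starts after Omar ends, so nothing later overlaps Omar either.
Felix starts before Dmitri ends → Dmitri and Felix overlap.
Mei starts before Dmitri ends → Dmitri and Mei overlap.
Ravi starts after Dmitri ends, so nothing later overlaps Dmitri either.
Mei starts exactly when Felix ends (back-to-back, no overlap), so nothing later overlaps Felix either.
Ravi starts after Mei ends, so nothing later overlaps Mei either.
Lucia starts after Ravi ends, so nothing later overlaps Ravi either.
Declan starts before Lucia ends → Lucia and Declan overlap.
Yusuf starts after Lucia ends.
Yusuf starts after Declan ends.

Declan & Lucia, Dmitri & Felix, Dmitri & Mei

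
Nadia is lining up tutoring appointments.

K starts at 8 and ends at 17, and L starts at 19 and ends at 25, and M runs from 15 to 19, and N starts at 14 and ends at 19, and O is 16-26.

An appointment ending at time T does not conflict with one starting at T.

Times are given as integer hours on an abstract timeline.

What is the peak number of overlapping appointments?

Walk through starts and ends in time order (an end at T is processed before a start at T):
8 start K → 1
14 start N → 2
15 start M → 3
16 start O → 4
17 end K → 3
19 end M → 2
19 end N → 1
19 start L → 2
25 end L → 1
26 end O → 0
Peak is 4, at 16 (K, M, N, O).

4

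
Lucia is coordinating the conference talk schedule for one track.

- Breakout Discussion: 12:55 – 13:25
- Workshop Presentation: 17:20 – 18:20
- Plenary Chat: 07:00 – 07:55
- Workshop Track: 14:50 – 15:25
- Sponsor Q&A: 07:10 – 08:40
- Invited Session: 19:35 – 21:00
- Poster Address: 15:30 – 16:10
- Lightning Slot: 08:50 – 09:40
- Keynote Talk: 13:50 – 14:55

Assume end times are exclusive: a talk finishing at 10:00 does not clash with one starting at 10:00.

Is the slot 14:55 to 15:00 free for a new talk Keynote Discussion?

No — it overlaps Workshop Track

Plenary Chat: ends 07:55 at or before Keynote Discussion starts 14:55 → clear.
Sponsor Q&A: ends 08:40 at or before Keynote Discussion starts 14:55 → clear.
Lightning Slot: ends 09:40 at or before Keynote Discussion starts 14:55 → clear.
Breakout Discussion: ends 13:25 at or before Keynote Discussion starts 14:55 → clear.
Keynote Talk: ends 14:55 at or before Keynote Discussion starts 14:55 → clear.
Workshop Track: starts 14:50 before Keynote Discussion ends 15:00, and ends 15:25 after Keynote Discussion starts 14:55 → overlap.
Poster Address: starts 15:30 at or after Keynote Discussion ends 15:00 → clear.
Workshop Presentation: starts 17:20 at or after Keynote Discussion ends 15:00 → clear.
Invited Session: starts 19:35 at or after Keynote Discussion ends 15:00 → clear.
Keynote Discussion overlaps Workshop Track.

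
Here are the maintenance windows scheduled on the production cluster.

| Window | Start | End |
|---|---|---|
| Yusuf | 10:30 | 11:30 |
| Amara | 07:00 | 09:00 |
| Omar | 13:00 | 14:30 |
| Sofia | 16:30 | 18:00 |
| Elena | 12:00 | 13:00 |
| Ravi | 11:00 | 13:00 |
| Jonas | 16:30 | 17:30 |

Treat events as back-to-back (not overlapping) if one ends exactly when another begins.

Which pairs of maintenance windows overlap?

Check each pair: they overlap iff neither finishes before the other starts.
Sorted by start: Amara, Yusuf, Ravi, Elena, Omar, Jonas, Sofia.
Yusuf starts after Amara ends — done with Amara.
Ravi starts before Yusuf ends → Yusuf and Ravi overlap.
Elena starts after Yusuf ends — done with Yusuf.
Elena starts before Ravi ends → Ravi and Elena overlap.
Omar starts exactly when Ravi ends (back-to-back, no overlap) — done with Ravi.
Omar starts exactly when Elena ends (back-to-back, no overlap) — done with Elena.
Jonas starts after Omar ends — done with Omar.
Sofia starts before Jonas ends → Jonas and Sofia overlap.

Elena & Ravi, Jonas & Sofia, Ravi & Yusuf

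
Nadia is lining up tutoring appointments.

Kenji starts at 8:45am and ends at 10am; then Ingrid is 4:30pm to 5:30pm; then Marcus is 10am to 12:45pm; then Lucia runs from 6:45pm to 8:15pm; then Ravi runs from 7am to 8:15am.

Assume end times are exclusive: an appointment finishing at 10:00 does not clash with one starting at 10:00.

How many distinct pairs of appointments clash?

0

Sorted by start: Ravi, Kenji, Marcus, Ingrid, Lucia.
Kenji starts after Ravi ends, so Ravi has no further overlaps.
Marcus starts exactly when Kenji ends (back-to-back, no overlap), so Kenji has no further overlaps.
Ingrid starts after Marcus ends, so Marcus has no further overlaps.
Lucia starts after Ingrid ends.
No pair overlaps.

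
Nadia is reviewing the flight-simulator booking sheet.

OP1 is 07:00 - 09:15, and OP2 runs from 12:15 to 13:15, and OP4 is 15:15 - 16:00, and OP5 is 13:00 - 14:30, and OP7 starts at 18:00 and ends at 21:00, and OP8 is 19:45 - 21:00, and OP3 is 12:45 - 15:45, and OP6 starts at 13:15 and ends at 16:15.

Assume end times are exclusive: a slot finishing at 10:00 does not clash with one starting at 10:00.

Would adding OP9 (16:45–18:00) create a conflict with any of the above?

OP1: ends 09:15 at or before OP9 starts 16:45 → clear.
OP2: ends 13:15 at or before OP9 starts 16:45 → clear.
OP3: ends 15:45 at or before OP9 starts 16:45 → clear.
OP5: ends 14:30 at or before OP9 starts 16:45 → clear.
OP6: ends 16:15 at or before OP9 starts 16:45 → clear.
OP4: ends 16:00 at or before OP9 starts 16:45 → clear.
OP7: starts 18:00 at or after OP9 ends 18:00 → clear.
OP8: starts 19:45 at or after OP9 ends 18:00 → clear.

No — it doesn't clash with anything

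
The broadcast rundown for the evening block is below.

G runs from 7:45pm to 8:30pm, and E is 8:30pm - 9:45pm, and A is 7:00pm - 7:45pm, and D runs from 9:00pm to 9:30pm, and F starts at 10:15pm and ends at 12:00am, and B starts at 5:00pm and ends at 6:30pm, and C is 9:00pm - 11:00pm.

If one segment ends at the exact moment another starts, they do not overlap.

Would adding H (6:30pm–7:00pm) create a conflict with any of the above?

B: ends 6:30pm at or before H starts 6:30pm → clear.
A: starts 7:00pm at or after H ends 7:00pm → clear.
G: starts 7:45pm at or after H ends 7:00pm → clear.
E: starts 8:30pm at or after H ends 7:00pm → clear.
C: starts 9:00pm at or after H ends 7:00pm → clear.
D: starts 9:00pm at or after H ends 7:00pm → clear.
F: starts 10:15pm at or after H ends 7:00pm → clear.

No — it doesn't clash with anything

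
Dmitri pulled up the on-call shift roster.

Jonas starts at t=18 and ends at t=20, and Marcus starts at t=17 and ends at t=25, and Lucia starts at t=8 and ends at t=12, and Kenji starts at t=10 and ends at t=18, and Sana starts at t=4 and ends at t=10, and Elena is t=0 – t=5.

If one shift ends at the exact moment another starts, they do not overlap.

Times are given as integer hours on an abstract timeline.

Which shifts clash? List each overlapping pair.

Sorted by start: Elena, Sana, Lucia, Kenji, Marcus, Jonas.
Sana starts before Elena ends → Elena and Sana overlap.
Lucia starts after Elena ends, so Elena has no further overlaps.
Lucia starts before Sana ends → Sana and Lucia overlap.
Kenji starts exactly when Sana ends (back-to-back, no overlap), so Sana has no further overlaps.
Kenji starts before Lucia ends → Lucia and Kenji overlap.
Marcus starts after Lucia ends, so Lucia has no further overlaps.
Marcus starts before Kenji ends → Kenji and Marcus overlap.
Jonas starts exactly when Kenji ends (back-to-back, no overlap).
Jonas starts before Marcus ends → Marcus and Jonas overlap.

Elena & Sana, Jonas & Marcus, Kenji & Lucia, Kenji & Marcus, Lucia & Sana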